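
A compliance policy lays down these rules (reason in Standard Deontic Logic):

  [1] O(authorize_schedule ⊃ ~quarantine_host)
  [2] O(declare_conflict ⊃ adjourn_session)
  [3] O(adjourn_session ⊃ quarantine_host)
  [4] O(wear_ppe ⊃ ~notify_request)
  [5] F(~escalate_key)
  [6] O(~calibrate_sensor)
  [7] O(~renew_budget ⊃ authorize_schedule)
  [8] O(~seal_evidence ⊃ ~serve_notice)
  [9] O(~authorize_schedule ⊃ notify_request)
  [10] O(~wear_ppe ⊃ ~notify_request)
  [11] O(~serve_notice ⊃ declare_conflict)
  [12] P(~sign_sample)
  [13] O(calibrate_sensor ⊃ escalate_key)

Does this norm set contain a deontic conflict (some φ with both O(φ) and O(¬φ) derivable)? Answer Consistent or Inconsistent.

Consistent

Premise 13 is O(calibrate_sensor ⊃ escalate_key); even if O(escalate_key) held, inferring O(calibrate_sensor) would be affirming the consequent — invalid.
So O(calibrate_sensor) is not derivable, and the apparent clash with O(~calibrate_sensor) does not arise.
A world satisfying every obligation exists (e.g. adjourn_session=false, authorize_schedule=true, calibrate_sensor=false, declare_conflict=false, escalate_key=true, notify_request=false, quarantine_host=false, renew_budget=false, seal_evidence=true, serve_notice=true, sign_sample=false, wear_ppe=false); no atom is both obligatory and forbidden, so the set is consistent.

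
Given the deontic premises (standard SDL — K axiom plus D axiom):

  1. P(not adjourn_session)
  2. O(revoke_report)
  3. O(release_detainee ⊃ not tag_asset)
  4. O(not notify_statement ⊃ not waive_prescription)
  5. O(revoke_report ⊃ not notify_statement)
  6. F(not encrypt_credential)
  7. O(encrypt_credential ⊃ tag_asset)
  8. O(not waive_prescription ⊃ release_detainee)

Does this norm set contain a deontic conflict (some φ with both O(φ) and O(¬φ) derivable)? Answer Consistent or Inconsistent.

Premise 6, F(not encrypt_credential), is equivalent to O(encrypt_credential).
Applying K to premise 7 (O(encrypt_credential ⊃ tag_asset)) and O(encrypt_credential) yields O(tag_asset).
The contrapositive of premise 3 (O(release_detainee ⊃ not tag_asset)) is O(tag_asset ⊃ not release_detainee), and O(tag_asset) is already established, so O(not release_detainee).
Premise 8, O(not waive_prescription ⊃ release_detainee), contraposes to O(not release_detainee ⊃ waive_prescription); with O(not release_detainee) we get O(waive_prescription).
Premise 4 is O(not notify_statement ⊃ not waive_prescription); contrapositively O(waive_prescription ⊃ notify_statement). Since O(waive_prescription) holds, K gives O(notify_statement).
Premise 5 is O(revoke_report ⊃ not notify_statement); contrapositively O(notify_statement ⊃ not revoke_report). Since O(notify_statement) holds, K gives O(not revoke_report).
However, premise 2 gives O(revoke_report).
We now have both O(not revoke_report) and O(revoke_report) — revoke_report is simultaneously obligatory and forbidden, violating the D-axiom.

Inconsistent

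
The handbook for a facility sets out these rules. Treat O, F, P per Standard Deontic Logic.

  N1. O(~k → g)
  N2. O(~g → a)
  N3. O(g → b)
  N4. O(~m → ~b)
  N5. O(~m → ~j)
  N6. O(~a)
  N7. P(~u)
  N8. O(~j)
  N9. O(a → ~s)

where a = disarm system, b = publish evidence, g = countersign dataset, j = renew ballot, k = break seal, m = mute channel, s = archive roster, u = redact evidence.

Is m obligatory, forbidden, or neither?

Obligatory

From premise 6 we have O(~a).
Premise 2, O(~g → a), contraposes to O(~a → g); with O(~a) we get O(g).
Premise 3 is O(g → b); since O(g), deontic closure gives O(b).
Premise 4 is O(~m → ~b); contrapositively O(b → m). Since O(b) holds, K gives O(m).
Premises 1, 5, 7, 8, 9 do not contribute to this derivation.
Hence m is obligatory.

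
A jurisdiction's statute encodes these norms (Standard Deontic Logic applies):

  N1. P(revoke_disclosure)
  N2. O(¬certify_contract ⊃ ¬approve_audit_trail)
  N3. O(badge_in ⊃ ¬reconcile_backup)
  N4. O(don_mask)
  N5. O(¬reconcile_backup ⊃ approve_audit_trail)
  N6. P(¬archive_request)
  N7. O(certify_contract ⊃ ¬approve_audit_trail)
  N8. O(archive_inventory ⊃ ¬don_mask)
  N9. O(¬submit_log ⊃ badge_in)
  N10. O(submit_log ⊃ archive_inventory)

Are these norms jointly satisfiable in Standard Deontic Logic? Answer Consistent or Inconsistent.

Inconsistent

Premises 2 and 7 cover both cases: O(¬certify_contract ⊃ ¬approve_audit_trail) and O(certify_contract ⊃ ¬approve_audit_trail). Since ¬certify_contract ∨ certify_contract is a tautology, O(¬approve_audit_trail) follows.
The contrapositive of premise 5 (O(¬reconcile_backup ⊃ approve_audit_trail)) is O(¬approve_audit_trail ⊃ reconcile_backup), and O(¬approve_audit_trail) is already established, so O(reconcile_backup).
Premise 3, O(badge_in ⊃ ¬reconcile_backup), contraposes to O(reconcile_backup ⊃ ¬badge_in); with O(reconcile_backup) we get O(¬badge_in).
The contrapositive of premise 9 (O(¬submit_log ⊃ badge_in)) is O(¬badge_in ⊃ submit_log), and O(¬badge_in) is already established, so O(submit_log).
Premise 10 is O(submit_log ⊃ archive_inventory); since O(submit_log), deontic closure gives O(archive_inventory).
Applying K to premise 8 (O(archive_inventory ⊃ ¬don_mask)) and O(archive_inventory) yields O(¬don_mask).
Yet premise 4 states O(don_mask).
We now have both O(¬don_mask) and O(don_mask) — don_mask is simultaneously obligatory and forbidden, violating the D-axiom.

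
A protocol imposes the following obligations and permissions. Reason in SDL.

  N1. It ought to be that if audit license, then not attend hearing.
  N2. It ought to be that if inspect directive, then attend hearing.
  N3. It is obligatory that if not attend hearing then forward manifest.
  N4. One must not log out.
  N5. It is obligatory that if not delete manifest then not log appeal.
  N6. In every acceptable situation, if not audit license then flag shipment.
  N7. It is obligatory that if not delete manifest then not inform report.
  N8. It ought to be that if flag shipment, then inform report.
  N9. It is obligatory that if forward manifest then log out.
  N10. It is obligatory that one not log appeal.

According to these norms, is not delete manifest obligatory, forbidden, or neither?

Forbidden

Premise 4, F(log_out), is equivalent to O(¬log_out).
The contrapositive of premise 9 (O(forward_manifest → log_out)) is O(¬log_out → ¬forward_manifest), and O(¬log_out) is already established, so O(¬forward_manifest).
The contrapositive of premise 3 (O(¬attend_hearing → forward_manifest)) is O(¬forward_manifest → attend_hearing), and O(¬forward_manifest) is already established, so O(attend_hearing).
The contrapositive of premise 1 (O(audit_license → ¬attend_hearing)) is O(attend_hearing → ¬audit_license), and O(attend_hearing) is already established, so O(¬audit_license).
From O(¬audit_license) and premise 6, O(¬audit_license → flag_shipment), we obtain O(flag_shipment).
Applying K to premise 8 (O(flag_shipment → inform_report)) and O(flag_shipment) yields O(inform_report).
Premise 7, O(¬delete_manifest → ¬inform_report), contraposes to O(inform_report → delete_manifest); with O(inform_report) we get O(delete_manifest).
Premises 2, 5, 10 do not contribute to this derivation.
Thus O(delete_manifest), which is F(¬delete_manifest): ¬delete_manifest is forbidden.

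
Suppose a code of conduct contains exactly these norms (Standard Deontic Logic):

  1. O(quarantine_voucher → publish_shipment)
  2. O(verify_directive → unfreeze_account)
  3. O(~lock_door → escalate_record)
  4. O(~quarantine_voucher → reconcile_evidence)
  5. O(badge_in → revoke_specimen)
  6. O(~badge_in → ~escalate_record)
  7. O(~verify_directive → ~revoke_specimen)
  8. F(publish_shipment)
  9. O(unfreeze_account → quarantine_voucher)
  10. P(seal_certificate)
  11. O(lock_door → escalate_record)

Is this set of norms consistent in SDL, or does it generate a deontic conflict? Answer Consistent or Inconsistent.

Inconsistent

Premises 11 and 3 cover both cases: O(lock_door → escalate_record) and O(~lock_door → escalate_record). Since lock_door ∨ ~lock_door is a tautology, O(escalate_record) follows.
Premise 6, O(~badge_in → ~escalate_record), contraposes to O(escalate_record → badge_in); with O(escalate_record) we get O(badge_in).
Premise 5 is O(badge_in → revoke_specimen); since O(badge_in), deontic closure gives O(revoke_specimen).
Premise 7, O(~verify_directive → ~revoke_specimen), contraposes to O(revoke_specimen → verify_directive); with O(revoke_specimen) we get O(verify_directive).
With premise 2, O(verify_directive → unfreeze_account), the K-axiom yields O(unfreeze_account).
Applying K to premise 9 (O(unfreeze_account → quarantine_voucher)) and O(unfreeze_account) yields O(quarantine_voucher).
Premise 1 is O(quarantine_voucher → publish_shipment); since O(quarantine_voucher), deontic closure gives O(publish_shipment).
But premise 8, F(publish_shipment), means O(~publish_shipment).
We now have both O(publish_shipment) and O(~publish_shipment) — publish_shipment is simultaneously obligatory and forbidden, violating the D-axiom.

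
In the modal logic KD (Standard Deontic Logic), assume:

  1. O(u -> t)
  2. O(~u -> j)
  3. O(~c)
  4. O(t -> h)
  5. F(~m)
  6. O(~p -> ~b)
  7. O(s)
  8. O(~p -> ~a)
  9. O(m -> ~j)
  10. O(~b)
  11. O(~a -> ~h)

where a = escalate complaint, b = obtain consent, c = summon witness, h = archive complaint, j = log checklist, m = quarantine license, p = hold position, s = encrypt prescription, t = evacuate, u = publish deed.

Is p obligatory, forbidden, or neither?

Obligatory

Premise 5 is F(~m), i.e. O(m).
Applying K to premise 9 (O(m -> ~j)) and O(m) yields O(~j).
The contrapositive of premise 2 (O(~u -> j)) is O(~j -> u), and O(~j) is already established, so O(u).
Applying K to premise 1 (O(u -> t)) and O(u) yields O(t).
With premise 4, O(t -> h), the K-axiom yields O(h).
Premise 11, O(~a -> ~h), contraposes to O(h -> a); with O(h) we get O(a).
Premise 8, O(~p -> ~a), contraposes to O(a -> p); with O(a) we get O(p).
Premises 3, 6, 7, 10 do not contribute to this derivation.
Hence p is obligatory.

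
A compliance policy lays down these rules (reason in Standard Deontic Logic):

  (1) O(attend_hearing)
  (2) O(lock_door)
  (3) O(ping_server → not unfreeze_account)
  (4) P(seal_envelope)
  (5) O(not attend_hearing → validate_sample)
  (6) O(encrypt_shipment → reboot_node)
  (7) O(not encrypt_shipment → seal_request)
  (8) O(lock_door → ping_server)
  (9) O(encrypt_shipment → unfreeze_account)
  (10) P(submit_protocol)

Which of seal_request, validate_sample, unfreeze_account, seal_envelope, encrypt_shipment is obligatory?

Premise 2 gives O(lock_door).
Premise 8 is O(lock_door → ping_server); since O(lock_door), deontic closure gives O(ping_server).
Applying K to premise 3 (O(ping_server → not unfreeze_account)) and O(ping_server) yields O(not unfreeze_account).
The contrapositive of premise 9 (O(encrypt_shipment → unfreeze_account)) is O(not unfreeze_account → not encrypt_shipment), and O(not unfreeze_account) is already established, so O(not encrypt_shipment).
Premise 7 is O(not encrypt_shipment → seal_request); since O(not encrypt_shipment), deontic closure gives O(seal_request).
So O(seal_request) holds — seal_request is obligatory. None of the other listed options is made obligatory by any chain of premises.

seal_request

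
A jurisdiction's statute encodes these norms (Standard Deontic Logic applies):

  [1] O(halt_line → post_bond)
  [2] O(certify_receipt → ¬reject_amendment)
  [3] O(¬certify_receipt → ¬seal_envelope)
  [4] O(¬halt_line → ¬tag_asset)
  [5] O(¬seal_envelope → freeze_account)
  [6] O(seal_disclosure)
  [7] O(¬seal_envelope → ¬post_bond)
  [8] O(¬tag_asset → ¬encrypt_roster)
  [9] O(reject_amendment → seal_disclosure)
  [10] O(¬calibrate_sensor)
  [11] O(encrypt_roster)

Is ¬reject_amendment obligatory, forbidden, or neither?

Premise 11 states O(encrypt_roster) outright.
Premise 8, O(¬tag_asset → ¬encrypt_roster), contraposes to O(encrypt_roster → tag_asset); with O(encrypt_roster) we get O(tag_asset).
Premise 4, O(¬halt_line → ¬tag_asset), contraposes to O(tag_asset → halt_line); with O(tag_asset) we get O(halt_line).
From O(halt_line) and premise 1, O(halt_line → post_bond), we obtain O(post_bond).
The contrapositive of premise 7 (O(¬seal_envelope → ¬post_bond)) is O(post_bond → seal_envelope), and O(post_bond) is already established, so O(seal_envelope).
The contrapositive of premise 3 (O(¬certify_receipt → ¬seal_envelope)) is O(seal_envelope → certify_receipt), and O(seal_envelope) is already established, so O(certify_receipt).
With premise 2, O(certify_receipt → ¬reject_amendment), the K-axiom yields O(¬reject_amendment).
Premises 5, 6, 9, 10 do not contribute to this derivation.
Hence ¬reject_amendment is obligatory.

Obligatory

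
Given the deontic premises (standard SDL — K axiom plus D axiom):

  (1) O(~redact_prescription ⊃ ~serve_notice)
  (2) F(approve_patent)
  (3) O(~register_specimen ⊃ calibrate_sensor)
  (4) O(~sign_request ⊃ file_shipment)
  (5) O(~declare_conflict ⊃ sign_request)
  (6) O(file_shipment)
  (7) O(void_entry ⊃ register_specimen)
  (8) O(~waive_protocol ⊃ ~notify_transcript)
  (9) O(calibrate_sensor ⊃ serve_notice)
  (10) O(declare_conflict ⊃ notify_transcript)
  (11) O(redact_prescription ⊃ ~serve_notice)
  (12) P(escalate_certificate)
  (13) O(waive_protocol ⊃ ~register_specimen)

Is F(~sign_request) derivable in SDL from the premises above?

By case analysis on redact_prescription: premise 11 gives O(redact_prescription ⊃ ~serve_notice) and premise 1 gives O(~redact_prescription ⊃ ~serve_notice), so O(~serve_notice) either way.
The contrapositive of premise 9 (O(calibrate_sensor ⊃ serve_notice)) is O(~serve_notice ⊃ ~calibrate_sensor), and O(~serve_notice) is already established, so O(~calibrate_sensor).
Premise 3, O(~register_specimen ⊃ calibrate_sensor), contraposes to O(~calibrate_sensor ⊃ register_specimen); with O(~calibrate_sensor) we get O(register_specimen).
Premise 13, O(waive_protocol ⊃ ~register_specimen), contraposes to O(register_specimen ⊃ ~waive_protocol); with O(register_specimen) we get O(~waive_protocol).
Premise 8 is O(~waive_protocol ⊃ ~notify_transcript); since O(~waive_protocol), deontic closure gives O(~notify_transcript).
The contrapositive of premise 10 (O(declare_conflict ⊃ notify_transcript)) is O(~notify_transcript ⊃ ~declare_conflict), and O(~notify_transcript) is already established, so O(~declare_conflict).
From O(~declare_conflict) and premise 5, O(~declare_conflict ⊃ sign_request), we obtain O(sign_request).
Premises 2, 4, 6, 7, 12 do not contribute to this derivation.
So O(sign_request) holds, i.e. F(~sign_request). The claim follows.

Yes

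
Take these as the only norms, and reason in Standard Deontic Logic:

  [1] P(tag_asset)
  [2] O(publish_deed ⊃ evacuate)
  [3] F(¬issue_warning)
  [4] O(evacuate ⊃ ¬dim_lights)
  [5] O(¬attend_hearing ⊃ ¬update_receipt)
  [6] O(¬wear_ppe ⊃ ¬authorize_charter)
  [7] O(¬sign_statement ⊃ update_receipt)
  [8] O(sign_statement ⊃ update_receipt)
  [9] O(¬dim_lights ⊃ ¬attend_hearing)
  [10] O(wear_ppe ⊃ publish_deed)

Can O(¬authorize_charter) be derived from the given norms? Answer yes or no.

Yes

Premises 8 and 7 cover both cases: O(sign_statement ⊃ update_receipt) and O(¬sign_statement ⊃ update_receipt). Since sign_statement ∨ ¬sign_statement is a tautology, O(update_receipt) follows.
Premise 5, O(¬attend_hearing ⊃ ¬update_receipt), contraposes to O(update_receipt ⊃ attend_hearing); with O(update_receipt) we get O(attend_hearing).
Premise 9, O(¬dim_lights ⊃ ¬attend_hearing), contraposes to O(attend_hearing ⊃ dim_lights); with O(attend_hearing) we get O(dim_lights).
The contrapositive of premise 4 (O(evacuate ⊃ ¬dim_lights)) is O(dim_lights ⊃ ¬evacuate), and O(dim_lights) is already established, so O(¬evacuate).
Premise 2, O(publish_deed ⊃ evacuate), contraposes to O(¬evacuate ⊃ ¬publish_deed); with O(¬evacuate) we get O(¬publish_deed).
The contrapositive of premise 10 (O(wear_ppe ⊃ publish_deed)) is O(¬publish_deed ⊃ ¬wear_ppe), and O(¬publish_deed) is already established, so O(¬wear_ppe).
Applying K to premise 6 (O(¬wear_ppe ⊃ ¬authorize_charter)) and O(¬wear_ppe) yields O(¬authorize_charter).
Premises 1, 3 do not contribute to this derivation.
So O(¬authorize_charter) follows.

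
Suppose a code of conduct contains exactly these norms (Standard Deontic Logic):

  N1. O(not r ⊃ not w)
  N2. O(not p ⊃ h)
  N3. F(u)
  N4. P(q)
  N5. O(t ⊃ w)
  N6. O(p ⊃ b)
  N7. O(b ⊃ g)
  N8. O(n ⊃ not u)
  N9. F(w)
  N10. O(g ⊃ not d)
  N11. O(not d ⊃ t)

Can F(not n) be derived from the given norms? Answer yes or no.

Premise 8 is O(n ⊃ not u); even if O(not u) held, inferring O(n) would be affirming the consequent — invalid.
No other premise forces O(n). An ideal world satisfying every premise can still have not n true, so F(not n) is not derivable.

No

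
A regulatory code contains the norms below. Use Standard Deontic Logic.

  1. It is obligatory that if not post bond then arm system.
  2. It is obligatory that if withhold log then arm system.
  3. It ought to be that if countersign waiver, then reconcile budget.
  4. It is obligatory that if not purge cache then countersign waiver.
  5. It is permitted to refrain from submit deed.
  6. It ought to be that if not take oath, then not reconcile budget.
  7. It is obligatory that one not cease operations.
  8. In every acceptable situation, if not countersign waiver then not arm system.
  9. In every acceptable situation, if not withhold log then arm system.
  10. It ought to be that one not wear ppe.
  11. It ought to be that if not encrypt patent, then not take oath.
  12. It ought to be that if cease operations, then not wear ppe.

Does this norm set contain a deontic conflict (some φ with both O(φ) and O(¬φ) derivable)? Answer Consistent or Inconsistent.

Consistent

Premise 12 is O(cease_operations → ¬wear_ppe); even if O(¬wear_ppe) held, inferring O(cease_operations) would be affirming the consequent — invalid.
So O(cease_operations) is not derivable, and the apparent clash with O(¬cease_operations) does not arise.
A world satisfying every obligation exists (e.g. arm_system=true, cease_operations=false, countersign_waiver=true, encrypt_patent=true, post_bond=false, purge_cache=false, reconcile_budget=true, submit_deed=false, take_oath=true, wear_ppe=false, withhold_log=false); no atom is both obligatory and forbidden, so the set is consistent.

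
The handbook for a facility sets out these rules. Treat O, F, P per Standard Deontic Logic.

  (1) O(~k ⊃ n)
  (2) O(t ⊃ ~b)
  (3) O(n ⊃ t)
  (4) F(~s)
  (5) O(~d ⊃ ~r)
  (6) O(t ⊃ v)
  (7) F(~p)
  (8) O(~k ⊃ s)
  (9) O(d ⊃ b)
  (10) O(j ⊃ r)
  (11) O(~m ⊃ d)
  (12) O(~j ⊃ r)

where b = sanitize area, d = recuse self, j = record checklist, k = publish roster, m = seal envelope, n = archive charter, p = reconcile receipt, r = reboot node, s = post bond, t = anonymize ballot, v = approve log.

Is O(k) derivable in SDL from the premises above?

Yes

By case analysis on j: premise 10 gives O(j ⊃ r) and premise 12 gives O(~j ⊃ r), so O(r) either way.
Premise 5, O(~d ⊃ ~r), contraposes to O(r ⊃ d); with O(r) we get O(d).
From O(d) and premise 9, O(d ⊃ b), we obtain O(b).
Premise 2, O(t ⊃ ~b), contraposes to O(b ⊃ ~t); with O(b) we get O(~t).
The contrapositive of premise 3 (O(n ⊃ t)) is O(~t ⊃ ~n), and O(~t) is already established, so O(~n).
Premise 1 is O(~k ⊃ n); contrapositively O(~n ⊃ k). Since O(~n) holds, K gives O(k).
Premises 4, 6, 7, 8, 11 do not contribute to this derivation.
So O(k) follows.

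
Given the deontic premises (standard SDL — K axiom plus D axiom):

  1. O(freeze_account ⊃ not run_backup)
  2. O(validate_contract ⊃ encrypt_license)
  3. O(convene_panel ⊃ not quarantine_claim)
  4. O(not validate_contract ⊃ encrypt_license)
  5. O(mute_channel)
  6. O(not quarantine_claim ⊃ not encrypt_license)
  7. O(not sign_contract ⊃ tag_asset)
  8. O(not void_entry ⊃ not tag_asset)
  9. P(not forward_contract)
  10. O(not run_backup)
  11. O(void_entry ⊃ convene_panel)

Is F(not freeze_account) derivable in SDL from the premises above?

No

Premise 1 is O(freeze_account ⊃ not run_backup); even if O(not run_backup) held, inferring O(freeze_account) would be affirming the consequent — invalid.
No other premise forces O(freeze_account). An ideal world satisfying every premise can still have not freeze_account true, so F(not freeze_account) is not derivable.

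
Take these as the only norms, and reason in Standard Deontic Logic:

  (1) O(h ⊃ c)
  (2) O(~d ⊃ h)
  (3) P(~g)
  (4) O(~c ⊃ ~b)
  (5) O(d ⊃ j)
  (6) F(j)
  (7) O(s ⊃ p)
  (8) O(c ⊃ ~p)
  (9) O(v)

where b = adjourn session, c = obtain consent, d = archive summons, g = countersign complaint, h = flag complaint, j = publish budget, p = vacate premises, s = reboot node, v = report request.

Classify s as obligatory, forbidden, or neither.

Forbidden

Premise 6, F(j), is equivalent to O(~j).
The contrapositive of premise 5 (O(d ⊃ j)) is O(~j ⊃ ~d), and O(~j) is already established, so O(~d).
Applying K to premise 2 (O(~d ⊃ h)) and O(~d) yields O(h).
From O(h) and premise 1, O(h ⊃ c), we obtain O(c).
Applying K to premise 8 (O(c ⊃ ~p)) and O(c) yields O(~p).
Premise 7, O(s ⊃ p), contraposes to O(~p ⊃ ~s); with O(~p) we get O(~s).
Premises 3, 4, 9 do not contribute to this derivation.
Thus O(~s), which is F(s): s is forbidden.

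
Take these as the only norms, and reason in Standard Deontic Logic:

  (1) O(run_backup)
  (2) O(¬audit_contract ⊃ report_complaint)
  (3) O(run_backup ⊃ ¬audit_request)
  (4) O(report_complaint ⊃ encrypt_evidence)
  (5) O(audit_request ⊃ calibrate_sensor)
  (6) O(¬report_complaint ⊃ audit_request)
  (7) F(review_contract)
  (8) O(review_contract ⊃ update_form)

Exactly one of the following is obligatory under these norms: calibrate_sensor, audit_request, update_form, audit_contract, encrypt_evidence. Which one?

Premise 1 states O(run_backup) outright.
Premise 3 is O(run_backup ⊃ ¬audit_request); since O(run_backup), deontic closure gives O(¬audit_request).
The contrapositive of premise 6 (O(¬report_complaint ⊃ audit_request)) is O(¬audit_request ⊃ report_complaint), and O(¬audit_request) is already established, so O(report_complaint).
Premise 4 is O(report_complaint ⊃ encrypt_evidence); since O(report_complaint), deontic closure gives O(encrypt_evidence).
So O(encrypt_evidence) holds — encrypt_evidence is obligatory. None of the other listed options is made obligatory by any chain of premises.

encrypt_evidence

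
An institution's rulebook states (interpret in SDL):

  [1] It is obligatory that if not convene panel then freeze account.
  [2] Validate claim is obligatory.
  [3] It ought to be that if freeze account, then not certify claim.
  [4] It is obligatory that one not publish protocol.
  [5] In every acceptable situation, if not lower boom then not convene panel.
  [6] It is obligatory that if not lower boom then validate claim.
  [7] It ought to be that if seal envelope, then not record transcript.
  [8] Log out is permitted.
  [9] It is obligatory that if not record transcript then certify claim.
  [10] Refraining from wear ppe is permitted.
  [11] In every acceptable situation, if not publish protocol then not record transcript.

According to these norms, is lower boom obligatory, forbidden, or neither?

Premise 4 states O(¬publish_protocol) outright.
From O(¬publish_protocol) and premise 11, O(¬publish_protocol → ¬record_transcript), we obtain O(¬record_transcript).
With premise 9, O(¬record_transcript → certify_claim), the K-axiom yields O(certify_claim).
Premise 3 is O(freeze_account → ¬certify_claim); contrapositively O(certify_claim → ¬freeze_account). Since O(certify_claim) holds, K gives O(¬freeze_account).
Premise 1, O(¬convene_panel → freeze_account), contraposes to O(¬freeze_account → convene_panel); with O(¬freeze_account) we get O(convene_panel).
Premise 5, O(¬lower_boom → ¬convene_panel), contraposes to O(convene_panel → lower_boom); with O(convene_panel) we get O(lower_boom).
Premises 2, 6, 7, 8, 10 do not contribute to this derivation.
Hence lower_boom is obligatory.

Obligatory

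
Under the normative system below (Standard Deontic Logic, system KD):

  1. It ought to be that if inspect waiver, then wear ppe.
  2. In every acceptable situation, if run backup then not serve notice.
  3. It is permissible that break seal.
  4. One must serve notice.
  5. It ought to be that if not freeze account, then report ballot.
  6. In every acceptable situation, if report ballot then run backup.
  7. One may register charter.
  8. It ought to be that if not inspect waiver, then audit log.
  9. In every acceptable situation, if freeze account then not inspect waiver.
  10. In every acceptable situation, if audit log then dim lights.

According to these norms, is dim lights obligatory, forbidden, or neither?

Obligatory

From premise 4 we have O(serve_notice).
Premise 2, O(run_backup → ¬serve_notice), contraposes to O(serve_notice → ¬run_backup); with O(serve_notice) we get O(¬run_backup).
The contrapositive of premise 6 (O(report_ballot → run_backup)) is O(¬run_backup → ¬report_ballot), and O(¬run_backup) is already established, so O(¬report_ballot).
The contrapositive of premise 5 (O(¬freeze_account → report_ballot)) is O(¬report_ballot → freeze_account), and O(¬report_ballot) is already established, so O(freeze_account).
From O(freeze_account) and premise 9, O(freeze_account → ¬inspect_waiver), we obtain O(¬inspect_waiver).
Applying K to premise 8 (O(¬inspect_waiver → audit_log)) and O(¬inspect_waiver) yields O(audit_log).
Premise 10 is O(audit_log → dim_lights); since O(audit_log), deontic closure gives O(dim_lights).
Premises 1, 3, 7 do not contribute to this derivation.
Hence dim_lights is obligatory.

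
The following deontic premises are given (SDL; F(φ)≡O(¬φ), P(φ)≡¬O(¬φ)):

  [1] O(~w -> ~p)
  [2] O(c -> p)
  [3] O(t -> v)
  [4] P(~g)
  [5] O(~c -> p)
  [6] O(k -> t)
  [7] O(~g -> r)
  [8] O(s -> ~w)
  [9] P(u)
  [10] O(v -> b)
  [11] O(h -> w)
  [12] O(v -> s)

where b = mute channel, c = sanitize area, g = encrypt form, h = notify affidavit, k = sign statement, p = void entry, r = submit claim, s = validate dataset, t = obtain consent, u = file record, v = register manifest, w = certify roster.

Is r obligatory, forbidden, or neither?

Neither

Premise 7 is O(~g -> r), but O(~g) is not derivable from the premises (the permission P(~g) asserts only ~O(g), not O(~g)), so it does not yield O(r).
No premise or chain of K-axiom applications forces O(r), and none forces O(~r). So r is neither obligatory nor forbidden under these norms.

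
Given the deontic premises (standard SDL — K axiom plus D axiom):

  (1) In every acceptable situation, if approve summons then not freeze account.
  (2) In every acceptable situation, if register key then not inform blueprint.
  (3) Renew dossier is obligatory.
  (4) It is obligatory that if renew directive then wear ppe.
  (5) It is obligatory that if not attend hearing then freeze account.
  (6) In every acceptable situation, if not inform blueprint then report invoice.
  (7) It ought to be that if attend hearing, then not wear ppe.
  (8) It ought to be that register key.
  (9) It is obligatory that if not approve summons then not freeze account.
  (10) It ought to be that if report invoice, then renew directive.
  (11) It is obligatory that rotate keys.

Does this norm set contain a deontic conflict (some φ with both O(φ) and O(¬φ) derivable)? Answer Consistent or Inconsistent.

Inconsistent

Premises 1 and 9 cover both cases: O(approve_summons → ¬freeze_account) and O(¬approve_summons → ¬freeze_account). Since approve_summons ∨ ¬approve_summons is a tautology, O(¬freeze_account) follows.
The contrapositive of premise 5 (O(¬attend_hearing → freeze_account)) is O(¬freeze_account → attend_hearing), and O(¬freeze_account) is already established, so O(attend_hearing).
With premise 7, O(attend_hearing → ¬wear_ppe), the K-axiom yields O(¬wear_ppe).
The contrapositive of premise 4 (O(renew_directive → wear_ppe)) is O(¬wear_ppe → ¬renew_directive), and O(¬wear_ppe) is already established, so O(¬renew_directive).
The contrapositive of premise 10 (O(report_invoice → renew_directive)) is O(¬renew_directive → ¬report_invoice), and O(¬renew_directive) is already established, so O(¬report_invoice).
The contrapositive of premise 6 (O(¬inform_blueprint → report_invoice)) is O(¬report_invoice → inform_blueprint), and O(¬report_invoice) is already established, so O(inform_blueprint).
The contrapositive of premise 2 (O(register_key → ¬inform_blueprint)) is O(inform_blueprint → ¬register_key), and O(inform_blueprint) is already established, so O(¬register_key).
But premise 8 directly asserts O(register_key).
We now have both O(¬register_key) and O(register_key) — register_key is simultaneously obligatory and forbidden, violating the D-axiom.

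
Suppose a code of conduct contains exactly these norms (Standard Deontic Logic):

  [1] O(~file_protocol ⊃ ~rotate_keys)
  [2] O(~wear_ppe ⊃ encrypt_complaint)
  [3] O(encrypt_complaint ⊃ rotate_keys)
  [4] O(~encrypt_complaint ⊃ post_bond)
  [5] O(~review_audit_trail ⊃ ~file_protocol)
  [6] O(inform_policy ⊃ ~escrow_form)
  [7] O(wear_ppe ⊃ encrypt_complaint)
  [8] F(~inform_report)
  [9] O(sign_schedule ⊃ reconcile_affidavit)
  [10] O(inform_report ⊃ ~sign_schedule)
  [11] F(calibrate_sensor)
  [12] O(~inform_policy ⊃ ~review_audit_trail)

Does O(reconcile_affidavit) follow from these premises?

No

Premise 9 is O(sign_schedule ⊃ reconcile_affidavit), but O(sign_schedule) is not derivable from the premises, so it does not yield O(reconcile_affidavit).
No other premise forces O(reconcile_affidavit). An ideal world satisfying every premise can still have reconcile_affidavit false, so O(reconcile_affidavit) is not derivable.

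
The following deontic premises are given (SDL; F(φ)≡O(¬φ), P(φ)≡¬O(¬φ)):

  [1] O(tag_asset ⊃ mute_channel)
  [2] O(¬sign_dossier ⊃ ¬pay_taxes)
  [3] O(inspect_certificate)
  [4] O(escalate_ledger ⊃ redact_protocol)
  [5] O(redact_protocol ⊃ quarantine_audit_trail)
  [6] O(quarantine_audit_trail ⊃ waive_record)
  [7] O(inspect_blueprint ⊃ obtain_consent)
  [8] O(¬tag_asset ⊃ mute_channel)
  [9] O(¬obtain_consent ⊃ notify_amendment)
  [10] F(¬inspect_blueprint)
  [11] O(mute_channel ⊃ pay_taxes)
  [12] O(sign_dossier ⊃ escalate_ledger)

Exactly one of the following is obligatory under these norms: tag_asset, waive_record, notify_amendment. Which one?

waive_record

Premises 8 and 1 are O(¬tag_asset ⊃ mute_channel) and O(tag_asset ⊃ mute_channel); every ideal world satisfies ¬tag_asset or tag_asset, so in either case mute_channel holds — hence O(mute_channel).
Applying K to premise 11 (O(mute_channel ⊃ pay_taxes)) and O(mute_channel) yields O(pay_taxes).
Premise 2, O(¬sign_dossier ⊃ ¬pay_taxes), contraposes to O(pay_taxes ⊃ sign_dossier); with O(pay_taxes) we get O(sign_dossier).
With premise 12, O(sign_dossier ⊃ escalate_ledger), the K-axiom yields O(escalate_ledger).
Premise 4 is O(escalate_ledger ⊃ redact_protocol); since O(escalate_ledger), deontic closure gives O(redact_protocol).
Premise 5 is O(redact_protocol ⊃ quarantine_audit_trail); since O(redact_protocol), deontic closure gives O(quarantine_audit_trail).
Premise 6 is O(quarantine_audit_trail ⊃ waive_record); since O(quarantine_audit_trail), deontic closure gives O(waive_record).
So O(waive_record) holds — waive_record is obligatory. None of the other listed options is made obligatory by any chain of premises.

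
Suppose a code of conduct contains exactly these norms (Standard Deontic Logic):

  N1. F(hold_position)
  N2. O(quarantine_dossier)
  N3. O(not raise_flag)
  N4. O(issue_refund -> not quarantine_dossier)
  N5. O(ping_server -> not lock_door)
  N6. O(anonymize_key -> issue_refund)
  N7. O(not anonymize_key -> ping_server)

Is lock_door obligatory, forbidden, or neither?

From premise 2 we have O(quarantine_dossier).
Premise 4, O(issue_refund -> not quarantine_dossier), contraposes to O(quarantine_dossier -> not issue_refund); with O(quarantine_dossier) we get O(not issue_refund).
The contrapositive of premise 6 (O(anonymize_key -> issue_refund)) is O(not issue_refund -> not anonymize_key), and O(not issue_refund) is already established, so O(not anonymize_key).
Premise 7 is O(not anonymize_key -> ping_server); since O(not anonymize_key), deontic closure gives O(ping_server).
Premise 5 is O(ping_server -> not lock_door); since O(ping_server), deontic closure gives O(not lock_door).
Premises 1, 3 do not contribute to this derivation.
Thus O(not lock_door), which is F(lock_door): lock_door is forbidden.

Forbidden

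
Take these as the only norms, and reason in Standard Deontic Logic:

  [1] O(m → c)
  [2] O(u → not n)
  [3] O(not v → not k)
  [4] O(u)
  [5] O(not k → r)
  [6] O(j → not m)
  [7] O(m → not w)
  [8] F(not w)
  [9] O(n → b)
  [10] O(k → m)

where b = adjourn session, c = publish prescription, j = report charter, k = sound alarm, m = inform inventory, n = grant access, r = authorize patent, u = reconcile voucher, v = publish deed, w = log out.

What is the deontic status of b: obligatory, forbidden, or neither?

Neither

Premise 9 is O(n → b), but O(n) is not derivable from the premises, so it does not yield O(b).
No premise or chain of K-axiom applications forces O(b), and none forces O(not b). So b is neither obligatory nor forbidden under these norms.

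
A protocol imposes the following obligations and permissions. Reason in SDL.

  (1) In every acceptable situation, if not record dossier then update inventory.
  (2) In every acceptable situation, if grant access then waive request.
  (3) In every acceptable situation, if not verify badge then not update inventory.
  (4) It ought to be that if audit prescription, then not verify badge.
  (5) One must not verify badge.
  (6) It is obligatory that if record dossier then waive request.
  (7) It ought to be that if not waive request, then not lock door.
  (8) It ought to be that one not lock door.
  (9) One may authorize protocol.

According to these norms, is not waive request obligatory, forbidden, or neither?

F(verify_badge) at premise 5 means O(¬verify_badge).
Premise 3 is O(¬verify_badge → ¬update_inventory); since O(¬verify_badge), deontic closure gives O(¬update_inventory).
The contrapositive of premise 1 (O(¬record_dossier → update_inventory)) is O(¬update_inventory → record_dossier), and O(¬update_inventory) is already established, so O(record_dossier).
From O(record_dossier) and premise 6, O(record_dossier → waive_request), we obtain O(waive_request).
Premises 2, 4, 7, 8, 9 do not contribute to this derivation.
Thus O(waive_request), which is F(¬waive_request): ¬waive_request is forbidden.

Forbidden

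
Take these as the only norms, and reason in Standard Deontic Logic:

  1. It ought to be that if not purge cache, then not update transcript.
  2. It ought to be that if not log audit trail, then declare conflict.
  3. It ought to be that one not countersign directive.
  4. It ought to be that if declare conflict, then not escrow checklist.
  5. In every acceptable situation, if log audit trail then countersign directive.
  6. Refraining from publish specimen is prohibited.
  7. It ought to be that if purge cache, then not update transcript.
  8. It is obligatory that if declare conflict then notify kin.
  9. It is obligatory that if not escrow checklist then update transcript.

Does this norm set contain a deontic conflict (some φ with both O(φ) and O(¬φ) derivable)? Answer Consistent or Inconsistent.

Premises 7 and 1 are O(purge_cache → ¬update_transcript) and O(¬purge_cache → ¬update_transcript); every ideal world satisfies purge_cache or ¬purge_cache, so in either case ¬update_transcript holds — hence O(¬update_transcript).
Premise 9, O(¬escrow_checklist → update_transcript), contraposes to O(¬update_transcript → escrow_checklist); with O(¬update_transcript) we get O(escrow_checklist).
Premise 4, O(declare_conflict → ¬escrow_checklist), contraposes to O(escrow_checklist → ¬declare_conflict); with O(escrow_checklist) we get O(¬declare_conflict).
The contrapositive of premise 2 (O(¬log_audit_trail → declare_conflict)) is O(¬declare_conflict → log_audit_trail), and O(¬declare_conflict) is already established, so O(log_audit_trail).
With premise 5, O(log_audit_trail → countersign_directive), the K-axiom yields O(countersign_directive).
Yet premise 3 states O(¬countersign_directive).
We now have both O(countersign_directive) and O(¬countersign_directive) — countersign_directive is simultaneously obligatory and forbidden, violating the D-axiom.

Inconsistent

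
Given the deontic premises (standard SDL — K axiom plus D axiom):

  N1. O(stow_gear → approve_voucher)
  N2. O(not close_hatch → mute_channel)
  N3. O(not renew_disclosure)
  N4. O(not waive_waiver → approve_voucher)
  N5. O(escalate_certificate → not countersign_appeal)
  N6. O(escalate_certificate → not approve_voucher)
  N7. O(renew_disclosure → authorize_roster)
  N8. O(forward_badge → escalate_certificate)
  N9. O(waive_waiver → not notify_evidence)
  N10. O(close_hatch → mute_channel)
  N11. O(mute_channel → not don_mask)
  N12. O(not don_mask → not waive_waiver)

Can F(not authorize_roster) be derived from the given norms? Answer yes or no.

Premise 7 is O(renew_disclosure → authorize_roster), but O(renew_disclosure) is not derivable from the premises, so it does not yield O(authorize_roster).
No other premise forces O(authorize_roster). An ideal world satisfying every premise can still have not authorize_roster true, so F(not authorize_roster) is not derivable.

No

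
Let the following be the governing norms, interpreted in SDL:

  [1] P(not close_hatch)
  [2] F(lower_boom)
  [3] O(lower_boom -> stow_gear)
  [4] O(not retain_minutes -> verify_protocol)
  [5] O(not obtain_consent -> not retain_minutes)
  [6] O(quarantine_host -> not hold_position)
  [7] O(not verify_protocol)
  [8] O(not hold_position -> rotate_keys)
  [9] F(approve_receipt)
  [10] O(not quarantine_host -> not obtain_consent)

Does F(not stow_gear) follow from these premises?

No

Premise 3 is O(lower_boom -> stow_gear), but O(lower_boom) is not derivable from the premises, so it does not yield O(stow_gear).
No other premise forces O(stow_gear). An ideal world satisfying every premise can still have not stow_gear true, so F(not stow_gear) is not derivable.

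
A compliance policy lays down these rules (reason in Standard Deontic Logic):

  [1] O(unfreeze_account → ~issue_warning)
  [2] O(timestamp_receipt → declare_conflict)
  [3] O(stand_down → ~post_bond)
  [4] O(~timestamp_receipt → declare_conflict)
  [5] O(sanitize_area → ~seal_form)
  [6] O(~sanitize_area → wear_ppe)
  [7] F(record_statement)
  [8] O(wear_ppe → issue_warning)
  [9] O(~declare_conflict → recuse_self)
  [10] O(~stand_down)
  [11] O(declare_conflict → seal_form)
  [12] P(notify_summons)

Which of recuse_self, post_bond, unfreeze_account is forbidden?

Premises 2 and 4 are O(timestamp_receipt → declare_conflict) and O(~timestamp_receipt → declare_conflict); every ideal world satisfies timestamp_receipt or ~timestamp_receipt, so in either case declare_conflict holds — hence O(declare_conflict).
With premise 11, O(declare_conflict → seal_form), the K-axiom yields O(seal_form).
The contrapositive of premise 5 (O(sanitize_area → ~seal_form)) is O(seal_form → ~sanitize_area), and O(seal_form) is already established, so O(~sanitize_area).
From O(~sanitize_area) and premise 6, O(~sanitize_area → wear_ppe), we obtain O(wear_ppe).
Premise 8 is O(wear_ppe → issue_warning); since O(wear_ppe), deontic closure gives O(issue_warning).
The contrapositive of premise 1 (O(unfreeze_account → ~issue_warning)) is O(issue_warning → ~unfreeze_account), and O(issue_warning) is already established, so O(~unfreeze_account).
So O(~unfreeze_account) holds, i.e. unfreeze_account is forbidden. None of the other listed options is forbidden under the premises.

unfreeze_account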